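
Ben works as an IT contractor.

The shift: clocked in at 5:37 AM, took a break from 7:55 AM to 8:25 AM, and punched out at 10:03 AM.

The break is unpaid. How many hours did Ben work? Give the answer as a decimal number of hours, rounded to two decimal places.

3.93 hours

The shift: 5:37 AM–10:03 AM = 4 h 26 min; less 30 min break → 3 h 56 min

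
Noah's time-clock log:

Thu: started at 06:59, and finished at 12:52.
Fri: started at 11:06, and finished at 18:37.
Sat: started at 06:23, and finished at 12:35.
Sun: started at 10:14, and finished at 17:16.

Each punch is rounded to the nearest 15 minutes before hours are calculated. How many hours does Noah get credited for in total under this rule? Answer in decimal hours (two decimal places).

26.25 hours

Thu: in 06:59→07:00, out 12:52→12:45; 5 h 45 min
Fri: in 11:06→11:00, out 18:37→18:30; 7 h 30 min
Sat: in 06:23→06:30, out 12:35→12:30; 6 h 0 min
Sun: in 10:14→10:15, out 17:16→17:15; 7 h 0 min
Total credited: 26 h 15 min.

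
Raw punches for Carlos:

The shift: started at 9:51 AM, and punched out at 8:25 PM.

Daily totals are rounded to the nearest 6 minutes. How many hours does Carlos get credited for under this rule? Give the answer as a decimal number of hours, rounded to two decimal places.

The shift: 9:51 AM–8:25 PM = 10 h 34 min → rounds to 10 h 36 min

10.60 hours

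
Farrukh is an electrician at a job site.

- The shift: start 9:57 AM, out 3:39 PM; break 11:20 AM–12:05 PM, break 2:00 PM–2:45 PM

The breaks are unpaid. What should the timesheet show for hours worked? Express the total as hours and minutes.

The shift: 9:57 AM–3:39 PM = 5 h 42 min; less 90 min break → 4 h 12 min

4 h 12 min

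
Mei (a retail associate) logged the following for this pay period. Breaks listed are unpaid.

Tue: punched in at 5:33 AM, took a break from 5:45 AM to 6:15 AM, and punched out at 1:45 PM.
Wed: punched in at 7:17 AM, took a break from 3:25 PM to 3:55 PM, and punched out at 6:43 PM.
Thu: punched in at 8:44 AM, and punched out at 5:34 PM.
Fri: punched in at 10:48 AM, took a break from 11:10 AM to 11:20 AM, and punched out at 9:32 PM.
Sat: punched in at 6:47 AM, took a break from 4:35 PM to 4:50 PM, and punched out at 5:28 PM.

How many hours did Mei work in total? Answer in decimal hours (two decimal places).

48.47 hours

Tue: 5:33 AM–1:45 PM = 8 h 12 min; less 30 min break → 7 h 42 min
Wed: 7:17 AM–6:43 PM = 11 h 26 min; less 30 min break → 10 h 56 min
Thu: 8:44 AM–5:34 PM = 8 h 50 min
Fri: 10:48 AM–9:32 PM = 10 h 44 min; less 10 min break → 10 h 34 min
Sat: 6:47 AM–5:28 PM = 10 h 41 min; less 15 min break → 10 h 26 min
Total: 7 h 42 min + 10 h 56 min + 8 h 50 min + 10 h 34 min + 10 h 26 min = 48 h 28 min.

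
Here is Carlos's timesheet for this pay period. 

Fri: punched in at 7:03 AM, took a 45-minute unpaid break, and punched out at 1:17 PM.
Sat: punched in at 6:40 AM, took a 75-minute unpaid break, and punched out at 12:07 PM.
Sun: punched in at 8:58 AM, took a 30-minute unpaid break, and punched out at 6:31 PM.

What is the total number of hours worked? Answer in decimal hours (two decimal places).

18.73 hours

Fri: 7:03 AM–1:17 PM = 6 h 14 min; less 45 min break → 5 h 29 min
Sat: 6:40 AM–12:07 PM = 5 h 27 min; less 75 min break → 4 h 12 min
Sun: 8:58 AM–6:31 PM = 9 h 33 min; less 30 min break → 9 h 3 min
Total: 5 h 29 min + 4 h 12 min + 9 h 3 min = 18 h 44 min.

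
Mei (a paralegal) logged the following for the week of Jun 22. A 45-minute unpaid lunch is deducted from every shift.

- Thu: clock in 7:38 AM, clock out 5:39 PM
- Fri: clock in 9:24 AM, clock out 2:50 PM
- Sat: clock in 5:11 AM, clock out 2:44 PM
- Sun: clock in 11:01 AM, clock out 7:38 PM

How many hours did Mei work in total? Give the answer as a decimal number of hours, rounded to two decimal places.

Thu: 7:38 AM–5:39 PM = 10 h 1 min; less 45 min break → 9 h 16 min
Fri: 9:24 AM–2:50 PM = 5 h 26 min; less 45 min break → 4 h 41 min
Sat: 5:11 AM–2:44 PM = 9 h 33 min; less 45 min break → 8 h 48 min
Sun: 11:01 AM–7:38 PM = 8 h 37 min; less 45 min break → 7 h 52 min
Total: 9 h 16 min + 4 h 41 min + 8 h 48 min + 7 h 52 min = 30 h 37 min.

30.62 hours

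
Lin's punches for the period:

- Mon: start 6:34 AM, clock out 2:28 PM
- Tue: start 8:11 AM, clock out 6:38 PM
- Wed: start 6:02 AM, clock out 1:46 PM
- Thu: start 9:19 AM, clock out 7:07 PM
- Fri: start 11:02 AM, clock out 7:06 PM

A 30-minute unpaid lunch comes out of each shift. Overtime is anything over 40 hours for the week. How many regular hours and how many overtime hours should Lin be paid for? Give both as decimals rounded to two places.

Mon: 6:34 AM–2:28 PM = 7 h 54 min; less 30 min break → 7 h 24 min
Tue: 8:11 AM–6:38 PM = 10 h 27 min; less 30 min break → 9 h 57 min
Wed: 6:02 AM–1:46 PM = 7 h 44 min; less 30 min break → 7 h 14 min
Thu: 9:19 AM–7:07 PM = 9 h 48 min; less 30 min break → 9 h 18 min
Fri: 11:02 AM–7:06 PM = 8 h 4 min; less 30 min break → 7 h 34 min
Total worked: 41 h 27 min = 41.45 h.
Threshold 40 h → overtime 1 h 27 min, regular 40 h 0 min.

Regular 40.00 hours, overtime 1.45 hours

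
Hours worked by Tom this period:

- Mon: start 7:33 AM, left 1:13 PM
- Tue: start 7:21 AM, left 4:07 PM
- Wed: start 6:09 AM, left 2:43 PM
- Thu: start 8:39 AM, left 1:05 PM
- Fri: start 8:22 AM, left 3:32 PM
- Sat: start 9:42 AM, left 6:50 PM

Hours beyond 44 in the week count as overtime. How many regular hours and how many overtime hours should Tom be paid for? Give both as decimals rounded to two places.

Regular 43.73 hours, overtime 0.00 hours

Mon: 7:33 AM–1:13 PM = 5 h 40 min
Tue: 7:21 AM–4:07 PM = 8 h 46 min
Wed: 6:09 AM–2:43 PM = 8 h 34 min
Thu: 8:39 AM–1:05 PM = 4 h 26 min
Fri: 8:22 AM–3:32 PM = 7 h 10 min
Sat: 9:42 AM–6:50 PM = 9 h 8 min
Total worked: 43 h 44 min = 43.73 h.
Threshold 44 h → overtime 0 h 0 min, regular 43 h 44 min.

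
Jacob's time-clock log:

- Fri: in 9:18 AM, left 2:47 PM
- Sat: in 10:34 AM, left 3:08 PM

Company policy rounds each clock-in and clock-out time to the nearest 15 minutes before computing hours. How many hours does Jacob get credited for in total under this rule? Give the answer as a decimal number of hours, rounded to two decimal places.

Fri: in 9:18 AM→9:15 AM, out 2:47 PM→2:45 PM; 5 h 30 min
Sat: in 10:34 AM→10:30 AM, out 3:08 PM→3:15 PM; 4 h 45 min
Total credited: 10 h 15 min.

10.25 hours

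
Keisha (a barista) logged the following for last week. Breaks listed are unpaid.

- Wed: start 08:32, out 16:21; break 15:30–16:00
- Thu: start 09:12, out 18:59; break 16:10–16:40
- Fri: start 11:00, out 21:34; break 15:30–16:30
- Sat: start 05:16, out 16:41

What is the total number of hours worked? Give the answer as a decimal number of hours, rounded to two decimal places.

Wed: 08:32–16:21 = 7 h 49 min; less 30 min break → 7 h 19 min
Thu: 09:12–18:59 = 9 h 47 min; less 30 min break → 9 h 17 min
Fri: 11:00–21:34 = 10 h 34 min; less 60 min break → 9 h 34 min
Sat: 05:16–16:41 = 11 h 25 min
Total: 7 h 19 min + 9 h 17 min + 9 h 34 min + 11 h 25 min = 37 h 35 min.

37.58 hours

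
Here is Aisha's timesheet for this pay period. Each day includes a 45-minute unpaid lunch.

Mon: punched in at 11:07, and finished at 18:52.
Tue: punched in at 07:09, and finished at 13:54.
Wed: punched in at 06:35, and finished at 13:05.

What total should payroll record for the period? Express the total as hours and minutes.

18 h 45 min

Mon: 11:07–18:52 = 7 h 45 min; less 45 min break → 7 h 0 min
Tue: 07:09–13:54 = 6 h 45 min; less 45 min break → 6 h 0 min
Wed: 06:35–13:05 = 6 h 30 min; less 45 min break → 5 h 45 min
Total: 7 h 0 min + 6 h 0 min + 5 h 45 min = 18 h 45 min.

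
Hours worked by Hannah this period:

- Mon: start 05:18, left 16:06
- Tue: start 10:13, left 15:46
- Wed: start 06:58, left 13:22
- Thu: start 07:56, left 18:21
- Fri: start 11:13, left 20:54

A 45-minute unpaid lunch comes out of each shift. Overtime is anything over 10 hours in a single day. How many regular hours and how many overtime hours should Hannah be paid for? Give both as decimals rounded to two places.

Mon: 05:18–16:06 = 10 h 48 min; less 45 min break → 10 h 3 min
Tue: 10:13–15:46 = 5 h 33 min; less 45 min break → 4 h 48 min
Wed: 06:58–13:22 = 6 h 24 min; less 45 min break → 5 h 39 min
Thu: 07:56–18:21 = 10 h 25 min; less 45 min break → 9 h 40 min
Fri: 11:13–20:54 = 9 h 41 min; less 45 min break → 8 h 56 min
Mon reg 10 h 0 min / OT 0 h 3 min; Tue reg 4 h 48 min / OT 0 h 0 min; Wed reg 5 h 39 min / OT 0 h 0 min; Thu reg 9 h 40 min / OT 0 h 0 min; Fri reg 8 h 56 min / OT 0 h 0 min.
Totals: regular 39 h 3 min, overtime 0 h 3 min.

Regular 39.05 hours, overtime 0.05 hours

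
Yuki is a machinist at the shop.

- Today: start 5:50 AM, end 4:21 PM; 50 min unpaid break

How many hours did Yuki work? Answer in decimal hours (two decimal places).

Today: 5:50 AM–4:21 PM = 10 h 31 min; less 50 min break → 9 h 41 min

9.68 hours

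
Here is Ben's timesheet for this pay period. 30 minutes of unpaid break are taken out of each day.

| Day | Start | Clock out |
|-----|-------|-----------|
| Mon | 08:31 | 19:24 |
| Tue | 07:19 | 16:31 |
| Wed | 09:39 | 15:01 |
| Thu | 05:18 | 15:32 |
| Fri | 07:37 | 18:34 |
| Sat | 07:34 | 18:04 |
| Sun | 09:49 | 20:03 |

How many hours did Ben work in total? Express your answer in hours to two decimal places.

Mon: 08:31–19:24 = 10 h 53 min; less 30 min break → 10 h 23 min
Tue: 07:19–16:31 = 9 h 12 min; less 30 min break → 8 h 42 min
Wed: 09:39–15:01 = 5 h 22 min; less 30 min break → 4 h 52 min
Thu: 05:18–15:32 = 10 h 14 min; less 30 min break → 9 h 44 min
Fri: 07:37–18:34 = 10 h 57 min; less 30 min break → 10 h 27 min
Sat: 07:34–18:04 = 10 h 30 min; less 30 min break → 10 h 0 min
Sun: 09:49–20:03 = 10 h 14 min; less 30 min break → 9 h 44 min
Total: 10 h 23 min + 8 h 42 min + 4 h 52 min + 9 h 44 min + 10 h 27 min + 10 h 0 min + 9 h 44 min = 63 h 52 min.

63.87 hours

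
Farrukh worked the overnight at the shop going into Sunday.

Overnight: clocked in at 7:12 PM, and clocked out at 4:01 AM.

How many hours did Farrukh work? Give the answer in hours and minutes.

8 h 49 min

Overnight: 7:12 PM → midnight = 4 h 48 min; midnight → 4:01 AM = 4 h 1 min; span 8 h 49 min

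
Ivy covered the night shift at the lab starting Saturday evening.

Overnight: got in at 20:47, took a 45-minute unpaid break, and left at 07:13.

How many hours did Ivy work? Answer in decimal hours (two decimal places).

9.68 hours

Overnight: 20:47 → midnight = 3 h 13 min; midnight → 07:13 = 7 h 13 min; span 10 h 26 min; less 45 min break → 9 h 41 min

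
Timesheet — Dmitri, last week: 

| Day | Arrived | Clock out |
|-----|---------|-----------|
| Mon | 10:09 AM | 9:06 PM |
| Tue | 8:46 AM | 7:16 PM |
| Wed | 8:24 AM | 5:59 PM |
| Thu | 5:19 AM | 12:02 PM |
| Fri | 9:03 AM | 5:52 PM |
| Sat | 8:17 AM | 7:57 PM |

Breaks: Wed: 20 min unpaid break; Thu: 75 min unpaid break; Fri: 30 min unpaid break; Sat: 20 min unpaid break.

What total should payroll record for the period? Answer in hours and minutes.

55 h 49 min

Mon: 10:09 AM–9:06 PM = 10 h 57 min
Tue: 8:46 AM–7:16 PM = 10 h 30 min
Wed: 8:24 AM–5:59 PM = 9 h 35 min; less 20 min break → 9 h 15 min
Thu: 5:19 AM–12:02 PM = 6 h 43 min; less 75 min break → 5 h 28 min
Fri: 9:03 AM–5:52 PM = 8 h 49 min; less 30 min break → 8 h 19 min
Sat: 8:17 AM–7:57 PM = 11 h 40 min; less 20 min break → 11 h 20 min
Total: 10 h 57 min + 10 h 30 min + 9 h 15 min + 5 h 28 min + 8 h 19 min + 11 h 20 min = 55 h 49 min.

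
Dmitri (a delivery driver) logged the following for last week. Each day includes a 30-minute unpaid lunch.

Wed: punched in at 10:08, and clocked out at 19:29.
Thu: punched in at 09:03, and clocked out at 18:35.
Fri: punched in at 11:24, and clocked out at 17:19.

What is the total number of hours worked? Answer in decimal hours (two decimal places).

23.30 hours

Wed: 10:08–19:29 = 9 h 21 min; less 30 min break → 8 h 51 min
Thu: 09:03–18:35 = 9 h 32 min; less 30 min break → 9 h 2 min
Fri: 11:24–17:19 = 5 h 55 min; less 30 min break → 5 h 25 min
Total: 8 h 51 min + 9 h 2 min + 5 h 25 min = 23 h 18 min.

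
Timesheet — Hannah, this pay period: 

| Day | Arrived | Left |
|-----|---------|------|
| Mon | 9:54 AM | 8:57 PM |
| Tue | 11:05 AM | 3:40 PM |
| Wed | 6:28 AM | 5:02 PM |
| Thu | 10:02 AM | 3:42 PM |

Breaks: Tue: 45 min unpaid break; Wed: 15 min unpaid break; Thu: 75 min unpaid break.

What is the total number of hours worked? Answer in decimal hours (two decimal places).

Mon: 9:54 AM–8:57 PM = 11 h 3 min
Tue: 11:05 AM–3:40 PM = 4 h 35 min; less 45 min break → 3 h 50 min
Wed: 6:28 AM–5:02 PM = 10 h 34 min; less 15 min break → 10 h 19 min
Thu: 10:02 AM–3:42 PM = 5 h 40 min; less 75 min break → 4 h 25 min
Total: 11 h 3 min + 3 h 50 min + 10 h 19 min + 4 h 25 min = 29 h 37 min.

29.62 hours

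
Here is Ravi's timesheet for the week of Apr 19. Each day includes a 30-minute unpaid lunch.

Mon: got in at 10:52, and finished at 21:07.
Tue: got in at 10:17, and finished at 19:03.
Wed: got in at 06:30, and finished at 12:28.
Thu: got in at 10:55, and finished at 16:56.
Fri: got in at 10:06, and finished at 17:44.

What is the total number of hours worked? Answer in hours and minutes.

36 h 8 min

Mon: 10:52–21:07 = 10 h 15 min; less 30 min break → 9 h 45 min
Tue: 10:17–19:03 = 8 h 46 min; less 30 min break → 8 h 16 min
Wed: 06:30–12:28 = 5 h 58 min; less 30 min break → 5 h 28 min
Thu: 10:55–16:56 = 6 h 1 min; less 30 min break → 5 h 31 min
Fri: 10:06–17:44 = 7 h 38 min; less 30 min break → 7 h 8 min
Total: 9 h 45 min + 8 h 16 min + 5 h 28 min + 5 h 31 min + 7 h 8 min = 36 h 8 min.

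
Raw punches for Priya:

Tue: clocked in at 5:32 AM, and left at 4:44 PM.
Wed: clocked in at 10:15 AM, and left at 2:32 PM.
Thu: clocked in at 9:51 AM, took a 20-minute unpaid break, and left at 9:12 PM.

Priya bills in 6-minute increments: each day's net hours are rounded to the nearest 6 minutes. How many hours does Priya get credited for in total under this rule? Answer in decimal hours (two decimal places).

Tue: 5:32 AM–4:44 PM = 11 h 12 min → rounds to 11 h 12 min
Wed: 10:15 AM–2:32 PM = 4 h 17 min → rounds to 4 h 18 min
Thu: 9:51 AM–9:12 PM = 11 h 21 min − 20 min = 11 h 1 min → rounds to 11 h 0 min
Total credited: 26 h 30 min.

26.50 hours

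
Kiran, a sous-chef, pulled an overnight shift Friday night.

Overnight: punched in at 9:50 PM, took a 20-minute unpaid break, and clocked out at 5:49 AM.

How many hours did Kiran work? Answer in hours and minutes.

7 h 39 min

Overnight: 9:50 PM → midnight = 2 h 10 min; midnight → 5:49 AM = 5 h 49 min; span 7 h 59 min; less 20 min break → 7 h 39 min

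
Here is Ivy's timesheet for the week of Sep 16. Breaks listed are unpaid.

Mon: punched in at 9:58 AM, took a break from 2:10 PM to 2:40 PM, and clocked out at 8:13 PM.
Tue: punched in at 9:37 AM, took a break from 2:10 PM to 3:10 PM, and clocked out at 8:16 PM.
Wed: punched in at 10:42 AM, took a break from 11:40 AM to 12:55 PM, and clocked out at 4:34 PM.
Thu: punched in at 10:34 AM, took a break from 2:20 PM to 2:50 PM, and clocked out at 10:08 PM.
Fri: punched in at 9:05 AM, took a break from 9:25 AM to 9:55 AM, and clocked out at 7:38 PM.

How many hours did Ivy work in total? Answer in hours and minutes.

Mon: 9:58 AM–8:13 PM = 10 h 15 min; less 30 min break → 9 h 45 min
Tue: 9:37 AM–8:16 PM = 10 h 39 min; less 60 min break → 9 h 39 min
Wed: 10:42 AM–4:34 PM = 5 h 52 min; less 75 min break → 4 h 37 min
Thu: 10:34 AM–10:08 PM = 11 h 34 min; less 30 min break → 11 h 4 min
Fri: 9:05 AM–7:38 PM = 10 h 33 min; less 30 min break → 10 h 3 min
Total: 9 h 45 min + 9 h 39 min + 4 h 37 min + 11 h 4 min + 10 h 3 min = 45 h 8 min.

45 h 8 min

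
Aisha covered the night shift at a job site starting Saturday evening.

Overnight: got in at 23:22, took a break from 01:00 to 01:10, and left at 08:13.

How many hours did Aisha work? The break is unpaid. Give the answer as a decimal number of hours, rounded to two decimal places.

8.68 hours

Overnight: 23:22 → midnight = 0 h 38 min; midnight → 08:13 = 8 h 13 min; span 8 h 51 min; less 10 min break → 8 h 41 min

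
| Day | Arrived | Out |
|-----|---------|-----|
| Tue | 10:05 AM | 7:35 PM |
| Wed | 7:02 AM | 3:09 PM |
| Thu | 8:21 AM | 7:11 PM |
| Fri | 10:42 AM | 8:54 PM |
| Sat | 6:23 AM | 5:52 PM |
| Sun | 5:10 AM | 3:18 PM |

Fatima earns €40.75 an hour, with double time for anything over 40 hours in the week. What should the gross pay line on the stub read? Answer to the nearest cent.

€3281.73

Tue: 10:05 AM–7:35 PM = 9 h 30 min
Wed: 7:02 AM–3:09 PM = 8 h 7 min
Thu: 8:21 AM–7:11 PM = 10 h 50 min
Fri: 10:42 AM–8:54 PM = 10 h 12 min
Sat: 6:23 AM–5:52 PM = 11 h 29 min
Sun: 5:10 AM–3:18 PM = 10 h 8 min
Total worked: 60 h 16 min = 3616 min.
Regular 40 h 0 min = 2400 min at €40.75/h; overtime 20 h 16 min = 1216 min at €81.50/h.
Pay = (2400 × €40.75 + 1216 × €81.50) ÷ 60 = €3281.73.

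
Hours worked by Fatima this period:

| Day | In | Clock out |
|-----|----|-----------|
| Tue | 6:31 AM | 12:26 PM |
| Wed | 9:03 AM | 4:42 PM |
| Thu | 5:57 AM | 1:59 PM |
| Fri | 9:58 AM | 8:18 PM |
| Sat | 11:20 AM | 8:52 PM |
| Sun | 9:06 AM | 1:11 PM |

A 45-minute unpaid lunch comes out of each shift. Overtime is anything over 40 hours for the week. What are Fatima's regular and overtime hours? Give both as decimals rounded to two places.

Tue: 6:31 AM–12:26 PM = 5 h 55 min; less 45 min break → 5 h 10 min
Wed: 9:03 AM–4:42 PM = 7 h 39 min; less 45 min break → 6 h 54 min
Thu: 5:57 AM–1:59 PM = 8 h 2 min; less 45 min break → 7 h 17 min
Fri: 9:58 AM–8:18 PM = 10 h 20 min; less 45 min break → 9 h 35 min
Sat: 11:20 AM–8:52 PM = 9 h 32 min; less 45 min break → 8 h 47 min
Sun: 9:06 AM–1:11 PM = 4 h 5 min; less 45 min break → 3 h 20 min
Total worked: 41 h 3 min = 41.05 h.
Threshold 40 h → overtime 1 h 3 min, regular 40 h 0 min.

Regular 40.00 hours, overtime 1.05 hours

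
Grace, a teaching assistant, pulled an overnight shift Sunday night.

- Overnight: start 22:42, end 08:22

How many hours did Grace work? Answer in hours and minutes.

9 h 40 min

Overnight: 22:42 → midnight = 1 h 18 min; midnight → 08:22 = 8 h 22 min; span 9 h 40 min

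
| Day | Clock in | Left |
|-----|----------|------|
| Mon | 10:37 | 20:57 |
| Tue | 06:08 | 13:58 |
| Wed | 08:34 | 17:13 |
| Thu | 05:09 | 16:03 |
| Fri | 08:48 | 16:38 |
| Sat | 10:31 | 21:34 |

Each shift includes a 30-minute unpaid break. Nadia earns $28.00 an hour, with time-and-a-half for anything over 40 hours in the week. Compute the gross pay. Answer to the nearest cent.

Mon: 10:37–20:57 = 10 h 20 min; less 30 min break → 9 h 50 min
Tue: 06:08–13:58 = 7 h 50 min; less 30 min break → 7 h 20 min
Wed: 08:34–17:13 = 8 h 39 min; less 30 min break → 8 h 9 min
Thu: 05:09–16:03 = 10 h 54 min; less 30 min break → 10 h 24 min
Fri: 08:48–16:38 = 7 h 50 min; less 30 min break → 7 h 20 min
Sat: 10:31–21:34 = 11 h 3 min; less 30 min break → 10 h 33 min
Total worked: 53 h 36 min = 3216 min.
Regular 40 h 0 min = 2400 min at $28.00/h; overtime 13 h 36 min = 816 min at $42.00/h.
Pay = (2400 × $28.00 + 816 × $42.00) ÷ 60 = $1691.20.

$1691.20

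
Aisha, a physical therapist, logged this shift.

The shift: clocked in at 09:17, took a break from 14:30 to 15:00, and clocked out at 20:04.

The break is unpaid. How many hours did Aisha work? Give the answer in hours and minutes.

The shift: 09:17–20:04 = 10 h 47 min; less 30 min break → 10 h 17 min

10 h 17 min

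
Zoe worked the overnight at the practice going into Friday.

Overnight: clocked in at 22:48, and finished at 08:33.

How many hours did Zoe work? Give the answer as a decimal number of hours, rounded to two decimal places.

9.75 hours

Overnight: 22:48 → midnight = 1 h 12 min; midnight → 08:33 = 8 h 33 min; span 9 h 45 min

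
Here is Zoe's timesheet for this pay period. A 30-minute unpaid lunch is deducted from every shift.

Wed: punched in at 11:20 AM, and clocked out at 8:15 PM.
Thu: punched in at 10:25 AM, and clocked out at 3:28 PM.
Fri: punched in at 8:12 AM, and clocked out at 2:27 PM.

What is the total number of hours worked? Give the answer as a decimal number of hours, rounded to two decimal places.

18.72 hours

Wed: 11:20 AM–8:15 PM = 8 h 55 min; less 30 min break → 8 h 25 min
Thu: 10:25 AM–3:28 PM = 5 h 3 min; less 30 min break → 4 h 33 min
Fri: 8:12 AM–2:27 PM = 6 h 15 min; less 30 min break → 5 h 45 min
Total: 8 h 25 min + 4 h 33 min + 5 h 45 min = 18 h 43 min.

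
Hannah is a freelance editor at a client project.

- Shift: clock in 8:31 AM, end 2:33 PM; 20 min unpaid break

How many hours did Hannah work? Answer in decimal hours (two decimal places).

5.70 hours

Shift: 8:31 AM–2:33 PM = 6 h 2 min; less 20 min break → 5 h 42 min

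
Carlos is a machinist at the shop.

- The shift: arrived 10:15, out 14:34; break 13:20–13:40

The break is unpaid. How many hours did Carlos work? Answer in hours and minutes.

3 h 59 min

The shift: 10:15–14:34 = 4 h 19 min; less 20 min break → 3 h 59 min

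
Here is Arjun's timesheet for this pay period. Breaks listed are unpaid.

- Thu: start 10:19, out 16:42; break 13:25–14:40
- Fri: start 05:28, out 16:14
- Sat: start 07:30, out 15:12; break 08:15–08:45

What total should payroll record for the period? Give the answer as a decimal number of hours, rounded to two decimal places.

23.10 hours

Thu: 10:19–16:42 = 6 h 23 min; less 75 min break → 5 h 8 min
Fri: 05:28–16:14 = 10 h 46 min
Sat: 07:30–15:12 = 7 h 42 min; less 30 min break → 7 h 12 min
Total: 5 h 8 min + 10 h 46 min + 7 h 12 min = 23 h 6 min.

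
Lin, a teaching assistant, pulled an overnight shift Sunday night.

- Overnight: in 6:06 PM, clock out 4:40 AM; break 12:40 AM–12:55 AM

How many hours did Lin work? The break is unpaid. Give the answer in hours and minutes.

Overnight: 6:06 PM → midnight = 5 h 54 min; midnight → 4:40 AM = 4 h 40 min; span 10 h 34 min; less 15 min break → 10 h 19 min

10 h 19 min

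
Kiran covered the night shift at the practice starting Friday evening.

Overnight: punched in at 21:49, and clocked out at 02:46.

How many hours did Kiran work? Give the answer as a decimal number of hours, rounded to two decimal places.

4.95 hours

Overnight: 21:49 → midnight = 2 h 11 min; midnight → 02:46 = 2 h 46 min; span 4 h 57 min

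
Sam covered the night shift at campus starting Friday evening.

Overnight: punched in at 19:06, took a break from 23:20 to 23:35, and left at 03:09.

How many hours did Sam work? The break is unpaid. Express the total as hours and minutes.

7 h 48 min

Overnight: 19:06 → midnight = 4 h 54 min; midnight → 03:09 = 3 h 9 min; span 8 h 3 min; less 15 min break → 7 h 48 min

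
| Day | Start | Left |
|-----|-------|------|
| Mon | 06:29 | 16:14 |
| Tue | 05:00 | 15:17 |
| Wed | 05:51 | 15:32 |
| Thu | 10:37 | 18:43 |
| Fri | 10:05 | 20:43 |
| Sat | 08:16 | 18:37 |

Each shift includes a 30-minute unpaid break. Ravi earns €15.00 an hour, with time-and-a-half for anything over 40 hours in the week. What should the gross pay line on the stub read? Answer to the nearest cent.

€955.50

Mon: 06:29–16:14 = 9 h 45 min; less 30 min break → 9 h 15 min
Tue: 05:00–15:17 = 10 h 17 min; less 30 min break → 9 h 47 min
Wed: 05:51–15:32 = 9 h 41 min; less 30 min break → 9 h 11 min
Thu: 10:37–18:43 = 8 h 6 min; less 30 min break → 7 h 36 min
Fri: 10:05–20:43 = 10 h 38 min; less 30 min break → 10 h 8 min
Sat: 08:16–18:37 = 10 h 21 min; less 30 min break → 9 h 51 min
Total worked: 55 h 48 min = 3348 min.
Regular 40 h 0 min = 2400 min at €15.00/h; overtime 15 h 48 min = 948 min at €22.50/h.
Pay = (2400 × €15.00 + 948 × €22.50) ÷ 60 = €955.50.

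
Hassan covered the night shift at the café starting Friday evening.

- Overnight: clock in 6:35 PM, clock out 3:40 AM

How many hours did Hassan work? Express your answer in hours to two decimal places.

Overnight: 6:35 PM → midnight = 5 h 25 min; midnight → 3:40 AM = 3 h 40 min; span 9 h 5 min

9.08 hours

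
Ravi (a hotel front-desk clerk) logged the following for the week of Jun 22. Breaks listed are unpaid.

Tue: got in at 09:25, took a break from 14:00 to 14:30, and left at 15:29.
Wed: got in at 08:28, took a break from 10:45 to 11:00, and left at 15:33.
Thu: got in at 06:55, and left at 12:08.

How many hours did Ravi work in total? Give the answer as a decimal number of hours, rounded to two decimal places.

Tue: 09:25–15:29 = 6 h 4 min; less 30 min break → 5 h 34 min
Wed: 08:28–15:33 = 7 h 5 min; less 15 min break → 6 h 50 min
Thu: 06:55–12:08 = 5 h 13 min
Total: 5 h 34 min + 6 h 50 min + 5 h 13 min = 17 h 37 min.

17.62 hours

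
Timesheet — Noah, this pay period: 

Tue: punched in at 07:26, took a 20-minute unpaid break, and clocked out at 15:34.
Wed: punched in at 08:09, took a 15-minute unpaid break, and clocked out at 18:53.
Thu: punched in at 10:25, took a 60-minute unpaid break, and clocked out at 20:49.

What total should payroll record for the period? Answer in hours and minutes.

27 h 41 min

Tue: 07:26–15:34 = 8 h 8 min; less 20 min break → 7 h 48 min
Wed: 08:09–18:53 = 10 h 44 min; less 15 min break → 10 h 29 min
Thu: 10:25–20:49 = 10 h 24 min; less 60 min break → 9 h 24 min
Total: 7 h 48 min + 10 h 29 min + 9 h 24 min = 27 h 41 min.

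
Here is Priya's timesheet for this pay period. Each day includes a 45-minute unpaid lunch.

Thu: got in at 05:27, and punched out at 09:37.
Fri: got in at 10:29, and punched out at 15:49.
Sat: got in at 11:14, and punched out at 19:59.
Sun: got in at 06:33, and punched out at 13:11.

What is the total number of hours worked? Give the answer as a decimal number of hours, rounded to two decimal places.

Thu: 05:27–09:37 = 4 h 10 min; less 45 min break → 3 h 25 min
Fri: 10:29–15:49 = 5 h 20 min; less 45 min break → 4 h 35 min
Sat: 11:14–19:59 = 8 h 45 min; less 45 min break → 8 h 0 min
Sun: 06:33–13:11 = 6 h 38 min; less 45 min break → 5 h 53 min
Total: 3 h 25 min + 4 h 35 min + 8 h 0 min + 5 h 53 min = 21 h 53 min.

21.88 hours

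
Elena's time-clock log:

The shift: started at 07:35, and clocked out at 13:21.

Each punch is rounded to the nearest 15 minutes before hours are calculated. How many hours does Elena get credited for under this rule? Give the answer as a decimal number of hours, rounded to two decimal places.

5.75 hours

The shift: in 07:35→07:30, out 13:21→13:15; 5 h 45 min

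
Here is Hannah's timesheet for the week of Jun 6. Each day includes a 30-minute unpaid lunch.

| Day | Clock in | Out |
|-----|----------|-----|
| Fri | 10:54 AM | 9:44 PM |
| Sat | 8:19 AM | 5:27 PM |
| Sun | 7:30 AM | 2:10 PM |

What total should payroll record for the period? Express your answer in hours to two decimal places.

Fri: 10:54 AM–9:44 PM = 10 h 50 min; less 30 min break → 10 h 20 min
Sat: 8:19 AM–5:27 PM = 9 h 8 min; less 30 min break → 8 h 38 min
Sun: 7:30 AM–2:10 PM = 6 h 40 min; less 30 min break → 6 h 10 min
Total: 10 h 20 min + 8 h 38 min + 6 h 10 min = 25 h 8 min.

25.13 hours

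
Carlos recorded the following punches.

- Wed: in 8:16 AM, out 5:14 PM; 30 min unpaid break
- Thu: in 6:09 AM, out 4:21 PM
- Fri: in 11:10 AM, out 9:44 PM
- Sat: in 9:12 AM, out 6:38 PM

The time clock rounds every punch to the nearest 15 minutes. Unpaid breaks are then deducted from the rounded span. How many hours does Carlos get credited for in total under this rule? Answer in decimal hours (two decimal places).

Wed: in 8:16 AM→8:15 AM, out 5:14 PM→5:15 PM; 9 h 0 min − 30 min = 8 h 30 min
Thu: in 6:09 AM→6:15 AM, out 4:21 PM→4:15 PM; 10 h 0 min
Fri: in 11:10 AM→11:15 AM, out 9:44 PM→9:45 PM; 10 h 30 min
Sat: in 9:12 AM→9:15 AM, out 6:38 PM→6:45 PM; 9 h 30 min
Total credited: 38 h 30 min.

38.50 hours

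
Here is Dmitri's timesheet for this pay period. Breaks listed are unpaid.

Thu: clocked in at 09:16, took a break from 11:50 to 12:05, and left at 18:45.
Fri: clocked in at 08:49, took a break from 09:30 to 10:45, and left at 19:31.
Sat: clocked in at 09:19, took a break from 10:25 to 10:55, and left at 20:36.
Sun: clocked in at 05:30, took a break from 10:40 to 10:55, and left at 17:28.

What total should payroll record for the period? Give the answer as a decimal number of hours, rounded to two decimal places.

Thu: 09:16–18:45 = 9 h 29 min; less 15 min break → 9 h 14 min
Fri: 08:49–19:31 = 10 h 42 min; less 75 min break → 9 h 27 min
Sat: 09:19–20:36 = 11 h 17 min; less 30 min break → 10 h 47 min
Sun: 05:30–17:28 = 11 h 58 min; less 15 min break → 11 h 43 min
Total: 9 h 14 min + 9 h 27 min + 10 h 47 min + 11 h 43 min = 41 h 11 min.

41.18 hours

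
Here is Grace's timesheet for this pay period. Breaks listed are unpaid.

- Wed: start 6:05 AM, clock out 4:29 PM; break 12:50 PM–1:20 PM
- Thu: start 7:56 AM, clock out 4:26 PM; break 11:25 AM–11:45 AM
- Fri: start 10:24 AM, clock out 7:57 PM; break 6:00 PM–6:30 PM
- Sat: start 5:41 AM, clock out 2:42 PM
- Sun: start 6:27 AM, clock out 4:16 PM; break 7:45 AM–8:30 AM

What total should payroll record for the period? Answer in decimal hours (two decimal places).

45.20 hours

Wed: 6:05 AM–4:29 PM = 10 h 24 min; less 30 min break → 9 h 54 min
Thu: 7:56 AM–4:26 PM = 8 h 30 min; less 20 min break → 8 h 10 min
Fri: 10:24 AM–7:57 PM = 9 h 33 min; less 30 min break → 9 h 3 min
Sat: 5:41 AM–2:42 PM = 9 h 1 min
Sun: 6:27 AM–4:16 PM = 9 h 49 min; less 45 min break → 9 h 4 min
Total: 9 h 54 min + 8 h 10 min + 9 h 3 min + 9 h 1 min + 9 h 4 min = 45 h 12 min.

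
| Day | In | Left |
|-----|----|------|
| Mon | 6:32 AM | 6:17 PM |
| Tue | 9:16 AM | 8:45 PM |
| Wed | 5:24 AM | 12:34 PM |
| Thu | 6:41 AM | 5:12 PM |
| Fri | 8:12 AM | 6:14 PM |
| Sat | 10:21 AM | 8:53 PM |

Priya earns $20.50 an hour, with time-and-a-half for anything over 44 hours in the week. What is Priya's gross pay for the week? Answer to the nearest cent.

Mon: 6:32 AM–6:17 PM = 11 h 45 min
Tue: 9:16 AM–8:45 PM = 11 h 29 min
Wed: 5:24 AM–12:34 PM = 7 h 10 min
Thu: 6:41 AM–5:12 PM = 10 h 31 min
Fri: 8:12 AM–6:14 PM = 10 h 2 min
Sat: 10:21 AM–8:53 PM = 10 h 32 min
Total worked: 61 h 29 min = 3689 min.
Regular 44 h 0 min = 2640 min at $20.50/h; overtime 17 h 29 min = 1049 min at $30.75/h.
Pay = (2640 × $20.50 + 1049 × $30.75) ÷ 60 = $1439.61.

$1439.61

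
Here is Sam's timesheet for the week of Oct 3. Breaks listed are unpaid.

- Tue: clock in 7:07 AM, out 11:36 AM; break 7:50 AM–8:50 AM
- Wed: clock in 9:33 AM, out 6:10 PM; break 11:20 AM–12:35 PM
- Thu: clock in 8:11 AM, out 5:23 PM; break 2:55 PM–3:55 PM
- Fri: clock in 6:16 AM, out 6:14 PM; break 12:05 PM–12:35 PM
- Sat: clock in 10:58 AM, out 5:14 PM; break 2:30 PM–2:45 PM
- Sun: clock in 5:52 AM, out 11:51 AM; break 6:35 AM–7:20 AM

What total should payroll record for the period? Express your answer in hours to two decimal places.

Tue: 7:07 AM–11:36 AM = 4 h 29 min; less 60 min break → 3 h 29 min
Wed: 9:33 AM–6:10 PM = 8 h 37 min; less 75 min break → 7 h 22 min
Thu: 8:11 AM–5:23 PM = 9 h 12 min; less 60 min break → 8 h 12 min
Fri: 6:16 AM–6:14 PM = 11 h 58 min; less 30 min break → 11 h 28 min
Sat: 10:58 AM–5:14 PM = 6 h 16 min; less 15 min break → 6 h 1 min
Sun: 5:52 AM–11:51 AM = 5 h 59 min; less 45 min break → 5 h 14 min
Total: 3 h 29 min + 7 h 22 min + 8 h 12 min + 11 h 28 min + 6 h 1 min + 5 h 14 min = 41 h 46 min.

41.77 hours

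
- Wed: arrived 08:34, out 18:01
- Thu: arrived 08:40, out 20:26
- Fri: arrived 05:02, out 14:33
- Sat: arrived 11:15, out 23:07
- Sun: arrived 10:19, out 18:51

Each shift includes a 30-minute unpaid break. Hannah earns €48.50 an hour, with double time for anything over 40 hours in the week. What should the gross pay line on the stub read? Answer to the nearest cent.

Wed: 08:34–18:01 = 9 h 27 min; less 30 min break → 8 h 57 min
Thu: 08:40–20:26 = 11 h 46 min; less 30 min break → 11 h 16 min
Fri: 05:02–14:33 = 9 h 31 min; less 30 min break → 9 h 1 min
Sat: 11:15–23:07 = 11 h 52 min; less 30 min break → 11 h 22 min
Sun: 10:19–18:51 = 8 h 32 min; less 30 min break → 8 h 2 min
Total worked: 48 h 38 min = 2918 min.
Regular 40 h 0 min = 2400 min at €48.50/h; overtime 8 h 38 min = 518 min at €97.00/h.
Pay = (2400 × €48.50 + 518 × €97.00) ÷ 60 = €2777.43.

€2777.43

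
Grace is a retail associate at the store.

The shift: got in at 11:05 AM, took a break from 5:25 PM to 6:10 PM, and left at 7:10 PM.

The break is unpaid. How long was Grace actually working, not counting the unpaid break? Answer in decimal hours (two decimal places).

7.33 hours

The shift: 11:05 AM–7:10 PM = 8 h 5 min; less 45 min break → 7 h 20 min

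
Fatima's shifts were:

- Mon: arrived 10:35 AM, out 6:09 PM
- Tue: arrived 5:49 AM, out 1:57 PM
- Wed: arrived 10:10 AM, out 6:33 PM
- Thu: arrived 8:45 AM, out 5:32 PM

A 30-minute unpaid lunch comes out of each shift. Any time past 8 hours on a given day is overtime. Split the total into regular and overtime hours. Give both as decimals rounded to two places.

Mon: 10:35 AM–6:09 PM = 7 h 34 min; less 30 min break → 7 h 4 min
Tue: 5:49 AM–1:57 PM = 8 h 8 min; less 30 min break → 7 h 38 min
Wed: 10:10 AM–6:33 PM = 8 h 23 min; less 30 min break → 7 h 53 min
Thu: 8:45 AM–5:32 PM = 8 h 47 min; less 30 min break → 8 h 17 min
Mon reg 7 h 4 min / OT 0 h 0 min; Tue reg 7 h 38 min / OT 0 h 0 min; Wed reg 7 h 53 min / OT 0 h 0 min; Thu reg 8 h 0 min / OT 0 h 17 min.
Totals: regular 30 h 35 min, overtime 0 h 17 min.

Regular 30.58 hours, overtime 0.28 hours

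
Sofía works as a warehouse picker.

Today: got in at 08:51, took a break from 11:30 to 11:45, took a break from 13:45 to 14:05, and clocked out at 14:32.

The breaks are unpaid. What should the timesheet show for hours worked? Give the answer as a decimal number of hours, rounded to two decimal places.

Today: 08:51–14:32 = 5 h 41 min; less 35 min break → 5 h 6 min

5.10 hours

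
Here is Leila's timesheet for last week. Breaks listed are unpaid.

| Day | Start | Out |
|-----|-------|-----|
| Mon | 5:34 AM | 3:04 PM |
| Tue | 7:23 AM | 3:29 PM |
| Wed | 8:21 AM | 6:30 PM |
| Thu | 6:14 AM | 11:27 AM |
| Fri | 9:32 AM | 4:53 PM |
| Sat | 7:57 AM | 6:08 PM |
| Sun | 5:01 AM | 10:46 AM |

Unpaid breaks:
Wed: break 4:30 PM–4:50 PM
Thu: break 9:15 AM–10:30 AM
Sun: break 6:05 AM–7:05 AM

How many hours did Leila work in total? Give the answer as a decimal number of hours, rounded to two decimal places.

Mon: 5:34 AM–3:04 PM = 9 h 30 min
Tue: 7:23 AM–3:29 PM = 8 h 6 min
Wed: 8:21 AM–6:30 PM = 10 h 9 min; less 20 min break → 9 h 49 min
Thu: 6:14 AM–11:27 AM = 5 h 13 min; less 75 min break → 3 h 58 min
Fri: 9:32 AM–4:53 PM = 7 h 21 min
Sat: 7:57 AM–6:08 PM = 10 h 11 min
Sun: 5:01 AM–10:46 AM = 5 h 45 min; less 60 min break → 4 h 45 min
Total: 9 h 30 min + 8 h 6 min + 9 h 49 min + 3 h 58 min + 7 h 21 min + 10 h 11 min + 4 h 45 min = 53 h 40 min.

53.67 hours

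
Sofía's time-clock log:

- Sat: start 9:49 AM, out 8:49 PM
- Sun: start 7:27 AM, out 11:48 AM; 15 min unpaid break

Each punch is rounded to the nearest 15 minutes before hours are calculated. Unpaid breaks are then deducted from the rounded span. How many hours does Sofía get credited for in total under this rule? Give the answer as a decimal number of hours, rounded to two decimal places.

Sat: in 9:49 AM→9:45 AM, out 8:49 PM→8:45 PM; 11 h 0 min
Sun: in 7:27 AM→7:30 AM, out 11:48 AM→11:45 AM; 4 h 15 min − 15 min = 4 h 0 min
Total credited: 15 h 0 min.

15.00 hours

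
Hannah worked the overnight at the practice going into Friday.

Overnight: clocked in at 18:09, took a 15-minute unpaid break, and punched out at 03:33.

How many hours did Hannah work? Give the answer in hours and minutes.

Overnight: 18:09 → midnight = 5 h 51 min; midnight → 03:33 = 3 h 33 min; span 9 h 24 min; less 15 min break → 9 h 9 min

9 h 9 min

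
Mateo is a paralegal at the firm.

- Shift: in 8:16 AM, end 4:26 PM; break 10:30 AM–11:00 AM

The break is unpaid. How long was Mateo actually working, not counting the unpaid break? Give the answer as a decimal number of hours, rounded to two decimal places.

Shift: 8:16 AM–4:26 PM = 8 h 10 min; less 30 min break → 7 h 40 min

7.67 hours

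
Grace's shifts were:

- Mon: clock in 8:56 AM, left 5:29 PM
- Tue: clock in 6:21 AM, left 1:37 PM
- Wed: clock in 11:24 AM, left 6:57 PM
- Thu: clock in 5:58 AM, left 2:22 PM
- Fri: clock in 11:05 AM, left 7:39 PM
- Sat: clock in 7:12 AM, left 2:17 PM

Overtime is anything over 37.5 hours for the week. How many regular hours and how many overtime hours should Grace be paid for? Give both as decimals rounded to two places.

Mon: 8:56 AM–5:29 PM = 8 h 33 min
Tue: 6:21 AM–1:37 PM = 7 h 16 min
Wed: 11:24 AM–6:57 PM = 7 h 33 min
Thu: 5:58 AM–2:22 PM = 8 h 24 min
Fri: 11:05 AM–7:39 PM = 8 h 34 min
Sat: 7:12 AM–2:17 PM = 7 h 5 min
Total worked: 47 h 25 min = 47.42 h.
Threshold 37.5 h → overtime 9 h 55 min, regular 37 h 30 min.

Regular 37.50 hours, overtime 9.92 hours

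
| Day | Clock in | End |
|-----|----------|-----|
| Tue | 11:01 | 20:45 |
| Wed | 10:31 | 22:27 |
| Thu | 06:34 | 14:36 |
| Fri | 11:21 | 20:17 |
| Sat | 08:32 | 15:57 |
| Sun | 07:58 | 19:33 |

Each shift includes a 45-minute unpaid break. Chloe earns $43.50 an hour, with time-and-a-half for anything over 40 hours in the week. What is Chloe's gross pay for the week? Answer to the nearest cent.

$2596.95

Tue: 11:01–20:45 = 9 h 44 min; less 45 min break → 8 h 59 min
Wed: 10:31–22:27 = 11 h 56 min; less 45 min break → 11 h 11 min
Thu: 06:34–14:36 = 8 h 2 min; less 45 min break → 7 h 17 min
Fri: 11:21–20:17 = 8 h 56 min; less 45 min break → 8 h 11 min
Sat: 08:32–15:57 = 7 h 25 min; less 45 min break → 6 h 40 min
Sun: 07:58–19:33 = 11 h 35 min; less 45 min break → 10 h 50 min
Total worked: 53 h 8 min = 3188 min.
Regular 40 h 0 min = 2400 min at $43.50/h; overtime 13 h 8 min = 788 min at $65.25/h.
Pay = (2400 × $43.50 + 788 × $65.25) ÷ 60 = $2596.95.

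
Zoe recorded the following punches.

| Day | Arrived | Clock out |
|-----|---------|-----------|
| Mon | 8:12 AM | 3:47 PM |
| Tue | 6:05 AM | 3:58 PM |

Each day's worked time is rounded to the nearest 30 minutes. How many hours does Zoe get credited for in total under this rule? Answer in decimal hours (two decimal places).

17.50 hours

Mon: 8:12 AM–3:47 PM = 7 h 35 min → rounds to 7 h 30 min
Tue: 6:05 AM–3:58 PM = 9 h 53 min → rounds to 10 h 0 min
Total credited: 17 h 30 min.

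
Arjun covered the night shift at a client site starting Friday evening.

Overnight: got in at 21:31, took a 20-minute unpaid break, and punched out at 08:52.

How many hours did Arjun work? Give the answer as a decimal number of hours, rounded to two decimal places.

Overnight: 21:31 → midnight = 2 h 29 min; midnight → 08:52 = 8 h 52 min; span 11 h 21 min; less 20 min break → 11 h 1 min

11.02 hours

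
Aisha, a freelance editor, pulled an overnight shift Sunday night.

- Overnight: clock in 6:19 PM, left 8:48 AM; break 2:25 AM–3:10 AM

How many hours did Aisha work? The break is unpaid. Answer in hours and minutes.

Overnight: 6:19 PM → midnight = 5 h 41 min; midnight → 8:48 AM = 8 h 48 min; span 14 h 29 min; less 45 min break → 13 h 44 min

13 h 44 min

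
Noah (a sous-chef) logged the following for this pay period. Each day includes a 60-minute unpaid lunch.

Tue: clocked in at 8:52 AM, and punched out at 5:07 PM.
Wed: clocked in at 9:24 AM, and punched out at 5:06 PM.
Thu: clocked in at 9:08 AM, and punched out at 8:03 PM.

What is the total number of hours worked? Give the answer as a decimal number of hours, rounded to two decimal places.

23.87 hours

Tue: 8:52 AM–5:07 PM = 8 h 15 min; less 60 min break → 7 h 15 min
Wed: 9:24 AM–5:06 PM = 7 h 42 min; less 60 min break → 6 h 42 min
Thu: 9:08 AM–8:03 PM = 10 h 55 min; less 60 min break → 9 h 55 min
Total: 7 h 15 min + 6 h 42 min + 9 h 55 min = 23 h 52 min.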